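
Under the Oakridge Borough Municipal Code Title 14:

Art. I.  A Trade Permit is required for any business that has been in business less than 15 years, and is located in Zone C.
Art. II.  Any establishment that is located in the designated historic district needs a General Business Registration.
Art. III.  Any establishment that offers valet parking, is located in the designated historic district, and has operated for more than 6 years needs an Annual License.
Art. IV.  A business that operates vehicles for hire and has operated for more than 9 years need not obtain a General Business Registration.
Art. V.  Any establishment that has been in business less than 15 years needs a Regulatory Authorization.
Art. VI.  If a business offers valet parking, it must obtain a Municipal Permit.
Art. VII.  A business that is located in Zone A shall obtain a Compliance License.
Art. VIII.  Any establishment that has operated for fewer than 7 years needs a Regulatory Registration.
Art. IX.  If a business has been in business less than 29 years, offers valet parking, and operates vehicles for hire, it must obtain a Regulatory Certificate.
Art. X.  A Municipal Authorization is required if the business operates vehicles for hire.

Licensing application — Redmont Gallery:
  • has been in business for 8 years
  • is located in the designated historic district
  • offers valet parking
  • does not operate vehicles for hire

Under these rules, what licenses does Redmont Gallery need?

Annual License, General Business Registration, Municipal Permit, Regulatory Authorization

Art. I. years in business 8 < 15; is located in the designated historic district (not: is located in Zone C) → Trade Permit not required.
Art. II. is located in the designated historic district → General Business Registration required.
Art. III. offers valet parking; is located in the designated historic district; years in business 8 > 6 → Annual License required.
Art. IV. does not operate vehicles for hire; years in business 8 ≤ 9 → General Business Registration exemption does not apply.
Art. V. years in business 8 < 15 → Regulatory Authorization required.
Art. VI. offers valet parking → Municipal Permit required.
Art. VII. is located in the designated historic district (not: is located in Zone A) → Compliance License not required.
Art. VIII. years in business 8 ≥ 7 → Regulatory Registration not required.
Art. IX. years in business 8 < 29; offers valet parking; does not operate vehicles for hire → Regulatory Certificate not required.
Art. X. does not operate vehicles for hire → Municipal Authorization not required.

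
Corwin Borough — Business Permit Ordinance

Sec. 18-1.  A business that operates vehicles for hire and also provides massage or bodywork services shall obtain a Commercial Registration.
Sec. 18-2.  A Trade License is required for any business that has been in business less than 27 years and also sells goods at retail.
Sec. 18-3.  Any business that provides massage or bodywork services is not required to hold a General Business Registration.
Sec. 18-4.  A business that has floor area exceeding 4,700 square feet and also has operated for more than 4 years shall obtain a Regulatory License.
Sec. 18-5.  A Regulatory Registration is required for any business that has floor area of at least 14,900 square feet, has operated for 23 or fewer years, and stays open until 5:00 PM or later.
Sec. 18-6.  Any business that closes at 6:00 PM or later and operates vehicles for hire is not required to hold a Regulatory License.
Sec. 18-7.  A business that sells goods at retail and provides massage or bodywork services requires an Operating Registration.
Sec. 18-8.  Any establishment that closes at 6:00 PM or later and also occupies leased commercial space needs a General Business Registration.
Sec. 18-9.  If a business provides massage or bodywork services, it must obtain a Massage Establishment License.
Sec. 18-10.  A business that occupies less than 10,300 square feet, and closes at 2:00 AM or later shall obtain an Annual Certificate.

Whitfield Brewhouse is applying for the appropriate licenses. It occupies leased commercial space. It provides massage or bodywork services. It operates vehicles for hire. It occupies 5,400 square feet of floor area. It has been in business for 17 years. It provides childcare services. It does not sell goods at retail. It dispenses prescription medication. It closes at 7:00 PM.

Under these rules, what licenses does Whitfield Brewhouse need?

Commercial Registration, Massage Establishment License

Sec. 18-1. operates vehicles for hire; provides massage or bodywork services → Commercial Registration required.
Sec. 18-2. years in business 17 < 27; does not sell goods at retail → Trade License not required.
Sec. 18-3. provides massage or bodywork services → exempt from General Business Registration.
Sec. 18-4. floor area 5,400 square feet > 4,700 square feet; years in business 17 > 4 → Regulatory License required.
Sec. 18-5. floor area 5,400 square feet < 14,900 square feet; years in business 17 ≤ 23; closes 7:00 PM, after 5:00 PM → Regulatory Registration not required.
Sec. 18-6. closes 7:00 PM, after 6:00 PM; operates vehicles for hire → exempt from Regulatory License.
Sec. 18-7. does not sell goods at retail; provides massage or bodywork services → Operating Registration not required.
Sec. 18-8. closes 7:00 PM, after 6:00 PM; occupies leased commercial space → General Business Registration required.
Sec. 18-9. provides massage or bodywork services → Massage Establishment License required.
Sec. 18-10. floor area 5,400 square feet < 10,300 square feet; closes 7:00 PM, at/before 2:00 AM → Annual Certificate not required.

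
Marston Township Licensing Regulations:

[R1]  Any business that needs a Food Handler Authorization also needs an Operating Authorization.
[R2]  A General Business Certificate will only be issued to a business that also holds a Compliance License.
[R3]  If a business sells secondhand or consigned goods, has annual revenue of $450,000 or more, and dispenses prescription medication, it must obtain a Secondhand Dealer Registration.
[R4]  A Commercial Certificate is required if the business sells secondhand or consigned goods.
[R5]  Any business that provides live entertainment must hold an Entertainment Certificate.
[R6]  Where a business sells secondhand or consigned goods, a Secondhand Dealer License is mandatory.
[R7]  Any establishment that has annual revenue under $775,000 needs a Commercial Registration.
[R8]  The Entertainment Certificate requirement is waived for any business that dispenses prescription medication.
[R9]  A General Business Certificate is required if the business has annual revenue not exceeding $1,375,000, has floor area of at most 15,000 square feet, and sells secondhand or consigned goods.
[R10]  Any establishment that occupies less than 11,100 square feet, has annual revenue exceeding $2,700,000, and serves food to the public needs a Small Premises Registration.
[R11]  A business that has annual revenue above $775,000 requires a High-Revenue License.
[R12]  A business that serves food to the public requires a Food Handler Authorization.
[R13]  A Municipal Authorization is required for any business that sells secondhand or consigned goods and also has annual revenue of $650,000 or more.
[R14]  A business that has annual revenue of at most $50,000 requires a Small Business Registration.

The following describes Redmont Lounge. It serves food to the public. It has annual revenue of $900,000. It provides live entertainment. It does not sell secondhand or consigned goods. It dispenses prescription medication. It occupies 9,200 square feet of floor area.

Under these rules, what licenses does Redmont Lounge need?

[R1] Food Handler Authorization is required → Operating Authorization also required.
[R2] General Business Certificate is not required → no effect.
[R3] does not sell secondhand or consigned goods; revenue $900,000 ≥ $450,000; dispenses prescription medication → Secondhand Dealer Registration not required.
[R4] does not sell secondhand or consigned goods → Commercial Certificate not required.
[R5] provides live entertainment → Entertainment Certificate required.
[R6] does not sell secondhand or consigned goods → Secondhand Dealer License not required.
[R7] revenue $900,000 ≥ $775,000 → Commercial Registration not required.
[R8] dispenses prescription medication → exempt from Entertainment Certificate.
[R9] revenue $900,000 ≤ $1,375,000; floor area 9,200 square feet ≤ 15,000 square feet; does not sell secondhand or consigned goods → General Business Certificate not required.
[R10] floor area 9,200 square feet < 11,100 square feet; revenue $900,000 ≤ $2,700,000; serves food to the public → Small Premises Registration not required.
[R11] revenue $900,000 > $775,000 → High-Revenue License required.
[R12] serves food to the public → Food Handler Authorization required.
[R13] does not sell secondhand or consigned goods; revenue $900,000 ≥ $650,000 → Municipal Authorization not required.
[R14] revenue $900,000 > $50,000 → Small Business Registration not required.

Food Handler Authorization, High-Revenue License, Operating Authorization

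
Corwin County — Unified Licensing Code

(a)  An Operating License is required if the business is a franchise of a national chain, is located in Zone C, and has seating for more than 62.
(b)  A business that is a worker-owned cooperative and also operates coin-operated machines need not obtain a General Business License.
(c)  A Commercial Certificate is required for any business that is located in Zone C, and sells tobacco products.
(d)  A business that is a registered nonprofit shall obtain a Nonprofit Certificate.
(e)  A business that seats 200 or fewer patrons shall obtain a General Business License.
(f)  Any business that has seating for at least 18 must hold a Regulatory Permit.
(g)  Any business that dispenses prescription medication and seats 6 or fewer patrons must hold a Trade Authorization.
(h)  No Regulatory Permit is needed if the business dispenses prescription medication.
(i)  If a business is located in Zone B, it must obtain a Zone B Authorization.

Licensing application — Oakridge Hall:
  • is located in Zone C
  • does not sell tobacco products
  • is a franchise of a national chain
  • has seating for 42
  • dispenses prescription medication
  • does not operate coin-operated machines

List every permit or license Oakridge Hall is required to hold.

General Business License

(a) is a franchise of a national chain; is located in Zone C; seating 42 ≤ 62 → Operating License not required.
(b) is a franchise of a national chain (not: is a worker-owned cooperative); does not operate coin-operated machines → General Business License exemption does not apply.
(c) is located in Zone C; does not sell tobacco products → Commercial Certificate not required.
(d) is a franchise of a national chain (not: is a registered nonprofit) → Nonprofit Certificate not required.
(e) seating 42 ≤ 200 → General Business License required.
(f) seating 42 ≥ 18 → Regulatory Permit required.
(g) dispenses prescription medication; seating 42 > 6 → Trade Authorization not required.
(h) dispenses prescription medication → exempt from Regulatory Permit.
(i) is located in Zone C (not: is located in Zone B) → Zone B Authorization not required.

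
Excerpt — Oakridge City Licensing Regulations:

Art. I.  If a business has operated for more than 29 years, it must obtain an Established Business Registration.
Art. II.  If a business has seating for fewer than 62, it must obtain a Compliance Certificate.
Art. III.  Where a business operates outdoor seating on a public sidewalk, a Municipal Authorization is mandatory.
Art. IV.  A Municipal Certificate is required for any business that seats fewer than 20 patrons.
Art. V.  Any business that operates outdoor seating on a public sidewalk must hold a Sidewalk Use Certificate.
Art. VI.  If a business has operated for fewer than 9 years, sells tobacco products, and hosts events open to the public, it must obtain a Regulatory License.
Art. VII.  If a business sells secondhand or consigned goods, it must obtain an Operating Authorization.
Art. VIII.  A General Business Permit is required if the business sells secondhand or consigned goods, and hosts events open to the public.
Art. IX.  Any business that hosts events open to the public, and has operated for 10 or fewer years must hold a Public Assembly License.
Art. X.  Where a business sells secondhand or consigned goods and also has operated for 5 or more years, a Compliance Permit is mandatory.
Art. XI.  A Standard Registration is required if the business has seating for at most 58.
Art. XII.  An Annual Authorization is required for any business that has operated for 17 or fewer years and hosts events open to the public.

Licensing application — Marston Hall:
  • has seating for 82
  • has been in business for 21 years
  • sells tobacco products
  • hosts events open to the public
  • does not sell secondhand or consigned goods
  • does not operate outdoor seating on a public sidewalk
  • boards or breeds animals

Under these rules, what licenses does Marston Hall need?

None

Art. I. years in business 21 ≤ 29 → Established Business Registration not required.
Art. II. seating 82 ≥ 62 → Compliance Certificate not required.
Art. III. does not operate outdoor seating on a public sidewalk → Municipal Authorization not required.
Art. IV. seating 82 ≥ 20 → Municipal Certificate not required.
Art. V. does not operate outdoor seating on a public sidewalk → Sidewalk Use Certificate not required.
Art. VI. years in business 21 ≥ 9; sells tobacco products; hosts events open to the public → Regulatory License not required.
Art. VII. does not sell secondhand or consigned goods → Operating Authorization not required.
Art. VIII. does not sell secondhand or consigned goods; hosts events open to the public → General Business Permit not required.
Art. IX. hosts events open to the public; years in business 21 > 10 → Public Assembly License not required.
Art. X. does not sell secondhand or consigned goods; years in business 21 ≥ 5 → Compliance Permit not required.
Art. XI. seating 82 > 58 → Standard Registration not required.
Art. XII. years in business 21 > 17; hosts events open to the public → Annual Authorization not required.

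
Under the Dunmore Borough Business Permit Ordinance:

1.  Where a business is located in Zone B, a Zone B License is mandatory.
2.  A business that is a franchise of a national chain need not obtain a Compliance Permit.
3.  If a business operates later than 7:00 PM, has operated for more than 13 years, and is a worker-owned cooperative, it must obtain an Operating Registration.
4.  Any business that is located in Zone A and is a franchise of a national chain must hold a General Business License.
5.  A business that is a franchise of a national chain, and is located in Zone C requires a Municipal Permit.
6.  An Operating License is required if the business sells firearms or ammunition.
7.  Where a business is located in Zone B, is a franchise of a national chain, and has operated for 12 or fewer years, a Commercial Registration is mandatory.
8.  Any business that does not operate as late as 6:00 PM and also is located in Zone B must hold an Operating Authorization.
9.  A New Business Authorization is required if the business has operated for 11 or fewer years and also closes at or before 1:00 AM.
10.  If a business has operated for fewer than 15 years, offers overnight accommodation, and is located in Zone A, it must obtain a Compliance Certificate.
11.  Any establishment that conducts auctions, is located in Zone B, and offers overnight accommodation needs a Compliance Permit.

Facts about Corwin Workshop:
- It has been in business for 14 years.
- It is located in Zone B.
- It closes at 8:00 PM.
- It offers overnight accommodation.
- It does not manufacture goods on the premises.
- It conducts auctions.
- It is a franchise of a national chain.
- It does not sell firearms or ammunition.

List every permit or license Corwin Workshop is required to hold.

Zone B License

1. is located in Zone B → Zone B License required.
2. is a franchise of a national chain → exempt from Compliance Permit.
3. closes 8:00 PM, after 7:00 PM; years in business 14 > 13; is a franchise of a national chain (not: is a worker-owned cooperative) → Operating Registration not required.
4. is located in Zone B (not: is located in Zone A); is a franchise of a national chain → General Business License not required.
5. is a franchise of a national chain; is located in Zone B (not: is located in Zone C) → Municipal Permit not required.
6. does not sell firearms or ammunition → Operating License not required.
7. is located in Zone B; is a franchise of a national chain; years in business 14 > 12 → Commercial Registration not required.
8. closes 8:00 PM, after 6:00 PM; is located in Zone B → Operating Authorization not required.
9. years in business 14 > 11; closes 8:00 PM, at/before 1:00 AM → New Business Authorization not required.
10. years in business 14 < 15; offers overnight accommodation; is located in Zone B (not: is located in Zone A) → Compliance Certificate not required.
11. conducts auctions; is located in Zone B; offers overnight accommodation → Compliance Permit required.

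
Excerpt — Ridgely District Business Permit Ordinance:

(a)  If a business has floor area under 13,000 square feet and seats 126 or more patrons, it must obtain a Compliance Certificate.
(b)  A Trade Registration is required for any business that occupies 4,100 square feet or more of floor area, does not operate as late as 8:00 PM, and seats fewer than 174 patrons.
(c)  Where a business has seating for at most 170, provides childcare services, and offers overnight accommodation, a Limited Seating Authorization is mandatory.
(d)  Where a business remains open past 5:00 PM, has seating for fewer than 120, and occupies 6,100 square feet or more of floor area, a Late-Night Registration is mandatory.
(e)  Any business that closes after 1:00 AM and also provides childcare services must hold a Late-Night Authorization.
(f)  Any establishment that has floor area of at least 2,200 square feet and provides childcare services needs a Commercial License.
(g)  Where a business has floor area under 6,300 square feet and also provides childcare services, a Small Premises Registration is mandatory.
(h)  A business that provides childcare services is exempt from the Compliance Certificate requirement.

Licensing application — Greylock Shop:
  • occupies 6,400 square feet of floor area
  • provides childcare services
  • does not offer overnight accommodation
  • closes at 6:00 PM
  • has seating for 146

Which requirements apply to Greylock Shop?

Commercial License, Trade Registration

(a) floor area 6,400 square feet < 13,000 square feet; seating 146 ≥ 126 → Compliance Certificate required.
(b) floor area 6,400 square feet ≥ 4,100 square feet; closes 6:00 PM, at/before 8:00 PM; seating 146 < 174 → Trade Registration required.
(c) seating 146 ≤ 170; provides childcare services; does not offer overnight accommodation → Limited Seating Authorization not required.
(d) closes 6:00 PM, after 5:00 PM; seating 146 ≥ 120; floor area 6,400 square feet ≥ 6,100 square feet → Late-Night Registration not required.
(e) closes 6:00 PM, at/before 1:00 AM; provides childcare services → Late-Night Authorization not required.
(f) floor area 6,400 square feet ≥ 2,200 square feet; provides childcare services → Commercial License required.
(g) floor area 6,400 square feet ≥ 6,300 square feet; provides childcare services → Small Premises Registration not required.
(h) provides childcare services → exempt from Compliance Certificate.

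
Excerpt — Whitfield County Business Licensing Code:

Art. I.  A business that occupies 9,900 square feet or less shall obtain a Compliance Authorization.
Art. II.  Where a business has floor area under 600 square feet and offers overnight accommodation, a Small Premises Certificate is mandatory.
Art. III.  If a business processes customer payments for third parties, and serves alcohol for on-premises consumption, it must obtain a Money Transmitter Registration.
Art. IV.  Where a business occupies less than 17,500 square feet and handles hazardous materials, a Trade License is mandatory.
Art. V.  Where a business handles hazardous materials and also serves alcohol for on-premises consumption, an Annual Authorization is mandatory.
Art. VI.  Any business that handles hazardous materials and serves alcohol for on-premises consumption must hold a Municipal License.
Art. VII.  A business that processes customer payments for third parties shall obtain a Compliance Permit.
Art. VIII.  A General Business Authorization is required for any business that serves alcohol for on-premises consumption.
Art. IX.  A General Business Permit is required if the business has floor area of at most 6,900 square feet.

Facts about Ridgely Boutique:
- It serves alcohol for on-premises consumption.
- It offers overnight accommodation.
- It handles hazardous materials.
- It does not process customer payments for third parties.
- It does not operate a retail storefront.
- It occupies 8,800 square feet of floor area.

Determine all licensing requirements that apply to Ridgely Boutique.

Annual Authorization, Compliance Authorization, General Business Authorization, Municipal License, Trade License

Art. I. floor area 8,800 square feet ≤ 9,900 square feet → Compliance Authorization required.
Art. II. floor area 8,800 square feet ≥ 600 square feet; offers overnight accommodation → Small Premises Certificate not required.
Art. III. does not process customer payments for third parties; serves alcohol for on-premises consumption → Money Transmitter Registration not required.
Art. IV. floor area 8,800 square feet < 17,500 square feet; handles hazardous materials → Trade License required.
Art. V. handles hazardous materials; serves alcohol for on-premises consumption → Annual Authorization required.
Art. VI. handles hazardous materials; serves alcohol for on-premises consumption → Municipal License required.
Art. VII. does not process customer payments for third parties → Compliance Permit not required.
Art. VIII. serves alcohol for on-premises consumption → General Business Authorization required.
Art. IX. floor area 8,800 square feet > 6,900 square feet → General Business Permit not required.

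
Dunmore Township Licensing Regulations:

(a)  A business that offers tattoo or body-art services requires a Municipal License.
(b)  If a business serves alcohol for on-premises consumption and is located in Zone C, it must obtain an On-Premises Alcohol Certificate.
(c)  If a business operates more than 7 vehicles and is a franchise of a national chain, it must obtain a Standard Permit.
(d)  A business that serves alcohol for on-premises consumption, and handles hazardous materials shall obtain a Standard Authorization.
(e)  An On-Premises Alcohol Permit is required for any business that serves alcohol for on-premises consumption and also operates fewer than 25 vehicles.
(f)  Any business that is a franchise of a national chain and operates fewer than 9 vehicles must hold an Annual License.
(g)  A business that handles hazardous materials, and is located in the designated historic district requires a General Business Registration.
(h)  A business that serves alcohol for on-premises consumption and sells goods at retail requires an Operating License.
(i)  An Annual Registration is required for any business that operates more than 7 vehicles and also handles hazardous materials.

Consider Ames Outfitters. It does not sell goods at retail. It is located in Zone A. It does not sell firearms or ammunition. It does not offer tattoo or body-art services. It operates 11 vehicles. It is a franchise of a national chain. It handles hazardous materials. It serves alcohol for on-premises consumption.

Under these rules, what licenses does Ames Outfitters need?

Annual Registration, On-Premises Alcohol Permit, Standard Authorization, Standard Permit

(a) does not offer tattoo or body-art services → Municipal License not required.
(b) serves alcohol for on-premises consumption; is located in Zone A (not: is located in Zone C) → On-Premises Alcohol Certificate not required.
(c) vehicles 11 > 7; is a franchise of a national chain → Standard Permit required.
(d) serves alcohol for on-premises consumption; handles hazardous materials → Standard Authorization required.
(e) serves alcohol for on-premises consumption; vehicles 11 < 25 → On-Premises Alcohol Permit required.
(f) is a franchise of a national chain; vehicles 11 ≥ 9 → Annual License not required.
(g) handles hazardous materials; is located in Zone A (not: is located in the designated historic district) → General Business Registration not required.
(h) serves alcohol for on-premises consumption; does not sell goods at retail → Operating License not required.
(i) vehicles 11 > 7; handles hazardous materials → Annual Registration required.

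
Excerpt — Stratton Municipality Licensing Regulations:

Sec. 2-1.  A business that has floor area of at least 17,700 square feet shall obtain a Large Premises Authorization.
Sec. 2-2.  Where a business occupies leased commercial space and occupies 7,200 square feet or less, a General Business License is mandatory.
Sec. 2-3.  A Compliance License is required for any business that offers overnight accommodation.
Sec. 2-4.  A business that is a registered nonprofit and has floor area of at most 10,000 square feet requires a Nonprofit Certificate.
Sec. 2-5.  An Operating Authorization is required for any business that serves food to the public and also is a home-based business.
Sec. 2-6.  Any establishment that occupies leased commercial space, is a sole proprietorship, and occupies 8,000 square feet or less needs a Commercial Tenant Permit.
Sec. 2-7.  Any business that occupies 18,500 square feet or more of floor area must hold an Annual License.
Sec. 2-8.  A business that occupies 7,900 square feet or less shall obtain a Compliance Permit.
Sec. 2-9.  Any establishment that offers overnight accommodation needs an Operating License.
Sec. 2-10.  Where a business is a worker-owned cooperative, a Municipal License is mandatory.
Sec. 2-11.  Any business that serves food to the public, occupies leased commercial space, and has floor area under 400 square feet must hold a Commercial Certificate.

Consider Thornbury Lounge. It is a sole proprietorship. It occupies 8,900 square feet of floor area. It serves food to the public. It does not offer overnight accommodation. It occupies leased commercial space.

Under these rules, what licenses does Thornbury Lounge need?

Sec. 2-1. floor area 8,900 square feet < 17,700 square feet → Large Premises Authorization not required.
Sec. 2-2. occupies leased commercial space; floor area 8,900 square feet > 7,200 square feet → General Business License not required.
Sec. 2-3. does not offer overnight accommodation → Compliance License not required.
Sec. 2-4. is a sole proprietorship (not: is a registered nonprofit); floor area 8,900 square feet ≤ 10,000 square feet → Nonprofit Certificate not required.
Sec. 2-5. serves food to the public; occupies leased commercial space (not: is a home-based business) → Operating Authorization not required.
Sec. 2-6. occupies leased commercial space; is a sole proprietorship; floor area 8,900 square feet > 8,000 square feet → Commercial Tenant Permit not required.
Sec. 2-7. floor area 8,900 square feet < 18,500 square feet → Annual License not required.
Sec. 2-8. floor area 8,900 square feet > 7,900 square feet → Compliance Permit not required.
Sec. 2-9. does not offer overnight accommodation → Operating License not required.
Sec. 2-10. is a sole proprietorship (not: is a worker-owned cooperative) → Municipal License not required.
Sec. 2-11. serves food to the public; occupies leased commercial space; floor area 8,900 square feet ≥ 400 square feet → Commercial Certificate not required.

None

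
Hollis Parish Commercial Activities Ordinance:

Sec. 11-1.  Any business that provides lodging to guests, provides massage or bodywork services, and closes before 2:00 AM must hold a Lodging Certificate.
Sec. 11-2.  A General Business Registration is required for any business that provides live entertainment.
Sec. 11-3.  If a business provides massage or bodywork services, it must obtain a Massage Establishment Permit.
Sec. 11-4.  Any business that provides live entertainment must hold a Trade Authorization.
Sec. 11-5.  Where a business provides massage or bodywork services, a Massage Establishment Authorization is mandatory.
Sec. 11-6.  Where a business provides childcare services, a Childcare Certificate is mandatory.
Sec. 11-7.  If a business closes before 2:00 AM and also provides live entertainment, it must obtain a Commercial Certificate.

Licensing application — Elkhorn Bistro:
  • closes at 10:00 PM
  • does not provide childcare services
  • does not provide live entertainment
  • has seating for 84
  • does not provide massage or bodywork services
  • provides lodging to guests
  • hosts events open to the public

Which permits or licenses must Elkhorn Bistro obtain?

None

Sec. 11-1. provides lodging to guests; does not provide massage or bodywork services; closes 10:00 PM, at/before 2:00 AM → Lodging Certificate not required.
Sec. 11-2. does not provide live entertainment → General Business Registration not required.
Sec. 11-3. does not provide massage or bodywork services → Massage Establishment Permit not required.
Sec. 11-4. does not provide live entertainment → Trade Authorization not required.
Sec. 11-5. does not provide massage or bodywork services → Massage Establishment Authorization not required.
Sec. 11-6. does not provide childcare services → Childcare Certificate not required.
Sec. 11-7. closes 10:00 PM, at/before 2:00 AM; does not provide live entertainment → Commercial Certificate not required.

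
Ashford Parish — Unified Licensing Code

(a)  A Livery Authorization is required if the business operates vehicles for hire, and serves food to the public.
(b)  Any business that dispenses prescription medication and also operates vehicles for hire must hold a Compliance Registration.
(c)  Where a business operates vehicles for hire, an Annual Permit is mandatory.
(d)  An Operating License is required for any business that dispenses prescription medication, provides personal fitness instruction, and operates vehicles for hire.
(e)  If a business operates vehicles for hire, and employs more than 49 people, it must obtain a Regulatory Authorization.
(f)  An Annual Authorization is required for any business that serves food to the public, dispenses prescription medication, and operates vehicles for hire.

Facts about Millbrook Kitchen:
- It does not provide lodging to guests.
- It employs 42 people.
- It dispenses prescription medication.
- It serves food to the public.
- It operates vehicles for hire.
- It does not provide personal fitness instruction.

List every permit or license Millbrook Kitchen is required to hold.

Annual Authorization, Annual Permit, Compliance Registration, Livery Authorization

(a) operates vehicles for hire; serves food to the public → Livery Authorization required.
(b) dispenses prescription medication; operates vehicles for hire → Compliance Registration required.
(c) operates vehicles for hire → Annual Permit required.
(d) dispenses prescription medication; does not provide personal fitness instruction; operates vehicles for hire → Operating License not required.
(e) operates vehicles for hire; employees 42 ≤ 49 → Regulatory Authorization not required.
(f) serves food to the public; dispenses prescription medication; operates vehicles for hire → Annual Authorization required.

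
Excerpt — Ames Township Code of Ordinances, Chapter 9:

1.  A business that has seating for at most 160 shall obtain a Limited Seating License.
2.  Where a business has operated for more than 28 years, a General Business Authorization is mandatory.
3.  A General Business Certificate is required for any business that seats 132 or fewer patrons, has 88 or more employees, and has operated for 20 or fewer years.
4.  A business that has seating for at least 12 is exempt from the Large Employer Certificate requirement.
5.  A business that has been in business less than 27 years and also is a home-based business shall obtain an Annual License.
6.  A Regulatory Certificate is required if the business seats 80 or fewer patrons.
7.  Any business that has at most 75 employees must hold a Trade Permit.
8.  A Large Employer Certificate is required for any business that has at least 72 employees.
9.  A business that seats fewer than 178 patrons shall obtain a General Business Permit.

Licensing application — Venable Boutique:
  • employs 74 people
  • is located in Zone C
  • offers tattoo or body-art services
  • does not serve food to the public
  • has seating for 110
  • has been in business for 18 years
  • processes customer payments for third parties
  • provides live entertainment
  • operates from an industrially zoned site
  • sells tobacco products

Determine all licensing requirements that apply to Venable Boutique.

1. seating 110 ≤ 160 → Limited Seating License required.
2. years in business 18 ≤ 28 → General Business Authorization not required.
3. seating 110 ≤ 132; employees 74 < 88; years in business 18 ≤ 20 → General Business Certificate not required.
4. seating 110 ≥ 12 → exempt from Large Employer Certificate.
5. years in business 18 < 27; operates from an industrially zoned site (not: is a home-based business) → Annual License not required.
6. seating 110 > 80 → Regulatory Certificate not required.
7. employees 74 ≤ 75 → Trade Permit required.
8. employees 74 ≥ 72 → Large Employer Certificate required.
9. seating 110 < 178 → General Business Permit required.

General Business Permit, Limited Seating License, Trade Permit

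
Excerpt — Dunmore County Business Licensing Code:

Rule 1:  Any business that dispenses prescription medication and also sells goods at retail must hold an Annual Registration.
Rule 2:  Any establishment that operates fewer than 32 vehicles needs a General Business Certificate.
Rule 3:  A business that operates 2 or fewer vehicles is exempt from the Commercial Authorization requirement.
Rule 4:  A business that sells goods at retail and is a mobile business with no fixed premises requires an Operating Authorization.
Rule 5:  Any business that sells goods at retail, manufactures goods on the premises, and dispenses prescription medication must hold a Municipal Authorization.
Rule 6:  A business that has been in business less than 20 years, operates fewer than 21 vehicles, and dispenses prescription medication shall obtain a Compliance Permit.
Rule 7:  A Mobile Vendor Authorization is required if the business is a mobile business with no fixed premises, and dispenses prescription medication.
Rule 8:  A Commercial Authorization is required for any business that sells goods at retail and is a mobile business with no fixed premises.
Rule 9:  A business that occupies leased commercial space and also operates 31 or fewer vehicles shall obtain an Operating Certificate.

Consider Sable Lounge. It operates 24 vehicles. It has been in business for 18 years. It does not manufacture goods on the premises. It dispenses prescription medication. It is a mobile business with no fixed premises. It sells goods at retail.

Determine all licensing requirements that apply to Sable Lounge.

Annual Registration, Commercial Authorization, General Business Certificate, Mobile Vendor Authorization, Operating Authorization

Rule 1: dispenses prescription medication; sells goods at retail → Annual Registration required.
Rule 2: vehicles 24 < 32 → General Business Certificate required.
Rule 3: vehicles 24 > 2 → Commercial Authorization exemption does not apply.
Rule 4: sells goods at retail; is a mobile business with no fixed premises → Operating Authorization required.
Rule 5: sells goods at retail; does not manufacture goods on the premises; dispenses prescription medication → Municipal Authorization not required.
Rule 6: years in business 18 < 20; vehicles 24 ≥ 21; dispenses prescription medication → Compliance Permit not required.
Rule 7: is a mobile business with no fixed premises; dispenses prescription medication → Mobile Vendor Authorization required.
Rule 8: sells goods at retail; is a mobile business with no fixed premises → Commercial Authorization required.
Rule 9: is a mobile business with no fixed premises (not: occupies leased commercial space); vehicles 24 ≤ 31 → Operating Certificate not required.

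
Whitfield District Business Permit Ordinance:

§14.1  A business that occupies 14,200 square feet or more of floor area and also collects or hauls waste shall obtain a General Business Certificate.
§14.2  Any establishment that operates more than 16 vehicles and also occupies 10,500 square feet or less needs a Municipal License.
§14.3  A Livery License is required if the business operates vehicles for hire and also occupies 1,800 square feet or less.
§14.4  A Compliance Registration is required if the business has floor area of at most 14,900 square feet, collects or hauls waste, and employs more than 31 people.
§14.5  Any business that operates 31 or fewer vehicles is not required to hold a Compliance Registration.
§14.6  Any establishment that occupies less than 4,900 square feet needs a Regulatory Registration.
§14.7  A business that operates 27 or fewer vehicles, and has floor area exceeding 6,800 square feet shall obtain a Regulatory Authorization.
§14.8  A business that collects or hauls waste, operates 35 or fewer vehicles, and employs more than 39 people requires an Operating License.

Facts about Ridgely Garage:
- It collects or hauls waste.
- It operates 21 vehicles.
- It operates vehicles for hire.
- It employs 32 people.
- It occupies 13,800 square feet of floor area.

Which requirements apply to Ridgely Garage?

§14.1 floor area 13,800 square feet < 14,200 square feet; collects or hauls waste → General Business Certificate not required.
§14.2 vehicles 21 > 16; floor area 13,800 square feet > 10,500 square feet → Municipal License not required.
§14.3 operates vehicles for hire; floor area 13,800 square feet > 1,800 square feet → Livery License not required.
§14.4 floor area 13,800 square feet ≤ 14,900 square feet; collects or hauls waste; employees 32 > 31 → Compliance Registration required.
§14.5 vehicles 21 ≤ 31 → exempt from Compliance Registration.
§14.6 floor area 13,800 square feet ≥ 4,900 square feet → Regulatory Registration not required.
§14.7 vehicles 21 ≤ 27; floor area 13,800 square feet > 6,800 square feet → Regulatory Authorization required.
§14.8 collects or hauls waste; vehicles 21 ≤ 35; employees 32 ≤ 39 → Operating License not required.

Regulatory Authorization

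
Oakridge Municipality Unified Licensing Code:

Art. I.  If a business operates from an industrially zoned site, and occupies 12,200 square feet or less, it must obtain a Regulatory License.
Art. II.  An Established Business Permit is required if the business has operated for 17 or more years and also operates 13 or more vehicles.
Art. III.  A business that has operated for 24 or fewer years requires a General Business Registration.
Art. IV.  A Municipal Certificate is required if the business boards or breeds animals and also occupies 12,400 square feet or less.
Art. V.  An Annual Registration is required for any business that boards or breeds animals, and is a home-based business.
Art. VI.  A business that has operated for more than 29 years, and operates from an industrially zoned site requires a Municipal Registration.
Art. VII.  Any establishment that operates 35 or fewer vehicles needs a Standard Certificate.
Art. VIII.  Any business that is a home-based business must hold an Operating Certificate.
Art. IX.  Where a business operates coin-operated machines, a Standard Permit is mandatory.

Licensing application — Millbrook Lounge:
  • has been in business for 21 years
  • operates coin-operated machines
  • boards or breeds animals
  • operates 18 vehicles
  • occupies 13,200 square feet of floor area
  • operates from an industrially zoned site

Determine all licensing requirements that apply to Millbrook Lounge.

Art. I. operates from an industrially zoned site; floor area 13,200 square feet > 12,200 square feet → Regulatory License not required.
Art. II. years in business 21 ≥ 17; vehicles 18 ≥ 13 → Established Business Permit required.
Art. III. years in business 21 ≤ 24 → General Business Registration required.
Art. IV. boards or breeds animals; floor area 13,200 square feet > 12,400 square feet → Municipal Certificate not required.
Art. V. boards or breeds animals; operates from an industrially zoned site (not: is a home-based business) → Annual Registration not required.
Art. VI. years in business 21 ≤ 29; operates from an industrially zoned site → Municipal Registration not required.
Art. VII. vehicles 18 ≤ 35 → Standard Certificate required.
Art. VIII. operates from an industrially zoned site (not: is a home-based business) → Operating Certificate not required.
Art. IX. operates coin-operated machines → Standard Permit required.

Established Business Permit, General Business Registration, Standard Certificate, Standard Permit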